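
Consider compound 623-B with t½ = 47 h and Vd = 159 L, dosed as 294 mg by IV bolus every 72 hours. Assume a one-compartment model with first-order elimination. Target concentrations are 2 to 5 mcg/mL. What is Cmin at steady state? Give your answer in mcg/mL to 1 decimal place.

1.0 mcg/mL

k = ln2/t½ = ln2/47 ≈ 0.014748 h⁻¹; fraction remaining f = e^(−kτ) = e^(−0.014748×72) ≈ 0.3458.
Accumulation ratio R = 1/(1 − f) ≈ 1/0.6542 ≈ 1.5286.
Each bolus raises the concentration by D/Vd = 294/159 ≈ 1.849 mcg/mL.
Cmax,ss = C₀/(1 − f) ≈ 1.849/0.6542 ≈ 2.826 mcg/mL.
Steady-state trough Cmin,ss = Cmax,ss·f ≈ 2.826 × 0.3458 ≈ 0.977 mcg/mL.
Trough 1.0 mcg/mL vs MEC 2 mcg/mL: subtherapeutic.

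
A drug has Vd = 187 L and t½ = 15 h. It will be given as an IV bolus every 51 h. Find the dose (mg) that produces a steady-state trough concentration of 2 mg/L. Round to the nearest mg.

3574 mg

τ/t½ = 51/15 ≈ 3.4, so f = (1/2)^(51/15) ≈ 0.094732.
Cmin,ss = (D/Vd)·f/(1−f), so D = Cmin,ss·Vd·(1−f)/f.
D = 2 × 187 × (1−f)/f ≈ 2 × 187 × 9.55610 ≈ 3573.98 mg.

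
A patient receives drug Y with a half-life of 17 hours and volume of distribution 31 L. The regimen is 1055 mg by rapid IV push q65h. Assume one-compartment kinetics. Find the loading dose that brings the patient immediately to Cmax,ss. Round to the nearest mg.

f = (1/2)^(65/17) ≈ 0.070632; accumulation ratio R = 1/(1−f) ≈ 1.07600.
Loading dose to hit Cmax,ss on first dose: D_load = D_maint·R ≈ 1055 × 1.07600 ≈ 1135.18 mg.

1135 mg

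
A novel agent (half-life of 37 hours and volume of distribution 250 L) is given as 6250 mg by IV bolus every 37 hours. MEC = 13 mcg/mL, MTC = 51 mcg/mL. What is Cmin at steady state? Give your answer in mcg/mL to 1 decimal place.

The dosing interval is 1 half-life, so f = 2^(−1) = 0.5.
Accumulation ratio R = 1/(1 − f) = 1/0.5 = 2/1.
Single-dose peak C₀ = D/Vd = 6250/250 = 25 mcg/mL.
Steady-state peak Cmax,ss = C₀·R = 25 × 2/1 ≈ 50.000 mcg/mL.
Steady-state trough Cmin,ss = Cmax,ss·f ≈ 50.000 × 0.5 ≈ 25.000 mcg/mL.
Trough 25.0 mcg/mL vs MEC 13 mcg/mL: adequate.

25.0 mcg/mL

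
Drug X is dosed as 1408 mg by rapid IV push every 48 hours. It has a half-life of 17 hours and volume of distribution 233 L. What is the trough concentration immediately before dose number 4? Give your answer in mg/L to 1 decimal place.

1.0 mg/L

f = (1/2)^(τ/t½) = (1/2)^(48/17) ≈ 0.1413.
C₀ = D/Vd = 1408/233 ≈ 6.043 mg/L.
Before the 4th dose, 3 doses have been given. Superposition: Cmin = C₀·(f + f² + … + f^3).
≈ 6.043 × (0.1413 + 0.0200 + 0.0028) ≈ 6.043 × 0.1641 ≈ 0.992 mg/L.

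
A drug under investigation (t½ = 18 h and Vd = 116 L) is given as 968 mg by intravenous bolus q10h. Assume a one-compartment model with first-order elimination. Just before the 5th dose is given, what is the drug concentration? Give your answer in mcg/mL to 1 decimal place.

f = (1/2)^(τ/t½) = (1/2)^(10/18) ≈ 0.6804.
C₀ = D/Vd = 968/116 ≈ 8.345 mcg/mL.
Before the 5th dose, 4 doses have been given. Superposition: Cmin = C₀·(f + f² + … + f^4).
≈ 8.345 × (0.6804 + 0.4629 + 0.3150 + 0.2143) ≈ 8.345 × 1.6726 ≈ 13.958 mcg/mL.

14.0 mcg/mL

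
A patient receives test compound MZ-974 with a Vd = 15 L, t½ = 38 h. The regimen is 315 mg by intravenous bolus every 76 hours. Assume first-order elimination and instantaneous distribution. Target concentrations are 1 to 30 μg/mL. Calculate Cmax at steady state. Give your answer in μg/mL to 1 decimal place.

28.0 μg/mL

τ = 76 h = 2 half-lives, so f = (1/2)^2 = 0.25.
Accumulation ratio R = 1/(1 − f) = 1/0.75 = 4/3.
Single-dose peak C₀ = D/Vd = 315/15 = 21 μg/mL.
Steady-state peak Cmax,ss = C₀·R = 21 × 4/3 ≈ 28.000 μg/mL.
Peak 28.0 μg/mL vs MTC 30 μg/mL: below toxic threshold.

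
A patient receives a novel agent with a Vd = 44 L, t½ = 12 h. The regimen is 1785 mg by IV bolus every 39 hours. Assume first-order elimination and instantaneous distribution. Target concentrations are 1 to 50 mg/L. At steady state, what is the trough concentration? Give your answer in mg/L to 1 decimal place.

Over one 39-h interval, 39/12 ≈ 3.25 half-lives elapse, leaving f ≈ 0.1051 of each dose.
Single-dose peak C₀ = D/Vd = 1785/44 ≈ 40.568 mg/L.
Steady-state trough Cmin,ss = C₀·f/(1−f) ≈ 40.568 × 0.1051/0.8949 ≈ 4.764 mg/L.
Trough 4.8 mg/L vs MEC 1 mg/L: adequate.

4.8 mg/L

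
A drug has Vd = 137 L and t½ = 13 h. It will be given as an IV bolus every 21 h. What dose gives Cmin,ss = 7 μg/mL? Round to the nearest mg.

τ/t½ = 21/13 ≈ 1.6154, so f = (1/2)^(21/13) ≈ 0.326378.
Cmin,ss = (D/Vd)·f/(1−f), so D = Cmin,ss·Vd·(1−f)/f.
D = 7 × 137 × (1−f)/f ≈ 7 × 137 × 2.06393 ≈ 1979.31 mg.

1979 mg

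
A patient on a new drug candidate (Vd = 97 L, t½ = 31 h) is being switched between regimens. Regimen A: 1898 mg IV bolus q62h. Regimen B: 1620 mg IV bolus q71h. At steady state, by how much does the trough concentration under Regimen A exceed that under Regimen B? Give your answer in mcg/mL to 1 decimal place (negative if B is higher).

2.2 mcg/mL

Regimen A: f = (1/2)^(62/31) ≈ 0.2500; Cmin,ss = (1898/97)·f/(1−f) ≈ 6.522 mcg/mL.
Regimen B: f = (1/2)^(71/31) ≈ 0.2044; Cmin,ss = (1620/97)·f/(1−f) ≈ 4.291 mcg/mL.
Difference ≈ 6.522 − 4.291 ≈ 2.231 mcg/mL.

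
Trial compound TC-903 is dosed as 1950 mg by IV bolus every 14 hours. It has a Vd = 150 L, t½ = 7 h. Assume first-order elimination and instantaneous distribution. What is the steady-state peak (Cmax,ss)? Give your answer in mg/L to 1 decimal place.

τ = 14 h = 2 half-lives, so f = (1/2)^2 = 0.25.
Accumulation ratio R = 1/(1 − f) = 1/0.75 = 4/3.
Single-dose peak C₀ = D/Vd = 1950/150 = 13 mg/L.
Steady-state peak Cmax,ss = C₀·R = 13 × 4/3 ≈ 17.333 mg/L.

17.3 mg/L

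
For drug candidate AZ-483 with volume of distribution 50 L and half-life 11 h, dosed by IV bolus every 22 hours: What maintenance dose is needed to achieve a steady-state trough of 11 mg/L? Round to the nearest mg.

1650 mg

τ/t½ = 22/11 ≈ 2, so f = (1/2)^(22/11) ≈ 0.250000.
Cmin,ss = (D/Vd)·f/(1−f), so D = Cmin,ss·Vd·(1−f)/f.
D = 11 × 50 × (1−f)/f ≈ 11 × 50 × 3.00000 ≈ 1650.00 mg.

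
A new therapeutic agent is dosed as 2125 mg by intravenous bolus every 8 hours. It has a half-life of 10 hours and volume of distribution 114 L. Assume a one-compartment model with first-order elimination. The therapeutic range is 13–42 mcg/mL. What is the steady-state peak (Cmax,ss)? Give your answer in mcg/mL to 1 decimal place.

τ/t½ = 8/10 ≈ 0.8, so fraction remaining f = (1/2)^(8/10) ≈ 0.5743.
At steady state, accumulation factor R = 1/(1 − e^(−kτ)) ≈ 2.3491.
Single-dose peak C₀ = D/Vd = 2125/114 ≈ 18.640 mcg/mL.
Steady-state peak Cmax,ss = C₀·R ≈ 18.640 × 2.3491 ≈ 43.787 mcg/mL.
Peak 43.8 mcg/mL vs MTC 42 mcg/mL: exceeds toxic threshold.

43.8 mcg/mL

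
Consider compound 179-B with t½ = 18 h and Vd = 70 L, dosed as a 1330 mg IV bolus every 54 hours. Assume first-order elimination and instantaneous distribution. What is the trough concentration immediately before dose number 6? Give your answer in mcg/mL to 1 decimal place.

2.7 mcg/mL

f = (1/2)^(τ/t½) = (1/2)^(54/18) ≈ 0.1250.
C₀ = D/Vd = 1330/70 ≈ 19.000 mcg/mL.
Before the 6th dose, 5 doses have been given. Superposition: Cmin = C₀·(f + f² + … + f^5).
≈ 19.000 × (0.1250 + 0.0156 + 0.0020 + 0.0002 + 0.0000) ≈ 19.000 × 0.1428 ≈ 2.713 mcg/mL.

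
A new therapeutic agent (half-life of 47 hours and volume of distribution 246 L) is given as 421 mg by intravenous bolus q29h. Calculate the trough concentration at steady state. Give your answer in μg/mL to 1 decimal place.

τ/t½ = 29/47 ≈ 0.61702, so fraction remaining f = (1/2)^(29/47) ≈ 0.6520.
Accumulation ratio R = 1/(1 − f) ≈ 1/0.3480 ≈ 2.8736.
Each bolus raises the concentration by D/Vd = 421/246 ≈ 1.711 μg/mL.
Steady-state peak Cmax,ss = C₀·R ≈ 1.711 × 2.8736 ≈ 4.917 μg/mL.
One interval later, Cmin,ss = Cmax,ss·e^(−kτ) ≈ 4.917 × 0.6520 ≈ 3.206 μg/mL.

3.2 μg/mL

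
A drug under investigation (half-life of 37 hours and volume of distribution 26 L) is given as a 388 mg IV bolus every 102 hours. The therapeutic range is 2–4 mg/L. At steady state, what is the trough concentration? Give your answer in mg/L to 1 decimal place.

2.6 mg/L

k = ln2/t½ = ln2/37 ≈ 0.018734 h⁻¹; fraction remaining f = e^(−kτ) = e^(−0.018734×102) ≈ 0.1480.
At steady state, accumulation factor R = 1/(1 − e^(−kτ)) ≈ 1.1737.
Each bolus raises the concentration by D/Vd = 388/26 ≈ 14.923 mg/L.
Steady-state peak Cmax,ss = C₀·R ≈ 14.923 × 1.1737 ≈ 17.515 mg/L.
Steady-state trough Cmin,ss = Cmax,ss·f ≈ 17.515 × 0.1480 ≈ 2.592 mg/L.
Trough 2.6 mg/L vs MEC 2 mg/L: adequate.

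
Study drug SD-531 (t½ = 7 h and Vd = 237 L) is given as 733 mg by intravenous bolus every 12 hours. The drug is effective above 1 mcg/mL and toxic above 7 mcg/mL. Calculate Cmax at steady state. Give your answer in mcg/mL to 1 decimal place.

4.4 mcg/mL

Over one 12-h interval, 12/7 ≈ 1.7143 half-lives elapse, leaving f ≈ 0.3048 of each dose.
Accumulation ratio R = 1/(1 − f) ≈ 1/0.6952 ≈ 1.4384.
Single-dose peak C₀ = D/Vd = 733/237 ≈ 3.093 mcg/mL.
Steady-state peak Cmax,ss = C₀·R ≈ 3.093 × 1.4384 ≈ 4.449 mcg/mL.
Peak 4.4 mcg/mL vs MTC 7 mcg/mL: below toxic threshold.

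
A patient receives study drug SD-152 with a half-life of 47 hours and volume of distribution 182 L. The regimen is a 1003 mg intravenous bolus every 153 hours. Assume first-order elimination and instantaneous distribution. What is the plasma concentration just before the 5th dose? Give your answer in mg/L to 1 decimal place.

0.6 mg/L

f = (1/2)^(τ/t½) = (1/2)^(153/47) ≈ 0.1047.
C₀ = D/Vd = 1003/182 ≈ 5.511 mg/L.
Before the 5th dose, 4 doses have been given. Superposition: Cmin = C₀·(f + f² + … + f^4).
≈ 5.511 × (0.1047 + 0.0110 + 0.0011 + 0.0001) ≈ 5.511 × 0.1169 ≈ 0.644 mg/L.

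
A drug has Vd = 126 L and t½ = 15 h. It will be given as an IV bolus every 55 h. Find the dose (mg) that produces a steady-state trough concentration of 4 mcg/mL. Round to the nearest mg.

τ/t½ = 55/15 ≈ 3.6667, so f = (1/2)^(55/15) ≈ 0.078745.
Cmin,ss = (D/Vd)·f/(1−f), so D = Cmin,ss·Vd·(1−f)/f.
D = 4 × 126 × (1−f)/f ≈ 4 × 126 × 11.69922 ≈ 5896.41 mg.

5896 mg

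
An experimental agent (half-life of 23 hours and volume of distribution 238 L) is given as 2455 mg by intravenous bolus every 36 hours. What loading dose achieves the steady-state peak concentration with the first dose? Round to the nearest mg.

f = (1/2)^(36/23) ≈ 0.337927; accumulation ratio R = 1/(1−f) ≈ 1.51041.
Loading dose to hit Cmax,ss on first dose: D_load = D_maint·R ≈ 2455 × 1.51041 ≈ 3708.06 mg.

3708 mg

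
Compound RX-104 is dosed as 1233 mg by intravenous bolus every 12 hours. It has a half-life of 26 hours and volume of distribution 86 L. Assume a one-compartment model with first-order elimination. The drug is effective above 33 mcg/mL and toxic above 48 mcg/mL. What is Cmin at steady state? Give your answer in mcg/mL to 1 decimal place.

k = ln2/t½ = ln2/26 ≈ 0.026660 h⁻¹; fraction remaining f = e^(−kτ) = e^(−0.026660×12) ≈ 0.7262.
At steady state, accumulation factor R = 1/(1 − e^(−kτ)) ≈ 3.6523.
Each bolus raises the concentration by D/Vd = 1233/86 ≈ 14.337 mcg/mL.
Steady-state peak Cmax,ss = C₀·R ≈ 14.337 × 3.6523 ≈ 52.363 mcg/mL.
One interval later, Cmin,ss = Cmax,ss·e^(−kτ) ≈ 52.363 × 0.7262 ≈ 38.026 mcg/mL.
Trough 38.0 mcg/mL vs MEC 33 mcg/mL: adequate.

38.0 mcg/mL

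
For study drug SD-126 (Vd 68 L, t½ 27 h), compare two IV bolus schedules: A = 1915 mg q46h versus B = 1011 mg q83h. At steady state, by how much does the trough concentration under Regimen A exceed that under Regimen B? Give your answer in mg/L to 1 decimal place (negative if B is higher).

Regimen A: f = (1/2)^(46/27) ≈ 0.3070; Cmin,ss = (1915/68)·f/(1−f) ≈ 12.476 mg/L.
Regimen B: f = (1/2)^(83/27) ≈ 0.1187; Cmin,ss = (1011/68)·f/(1−f) ≈ 2.002 mg/L.
Difference ≈ 12.476 − 2.002 ≈ 10.474 mg/L.

10.5 mg/L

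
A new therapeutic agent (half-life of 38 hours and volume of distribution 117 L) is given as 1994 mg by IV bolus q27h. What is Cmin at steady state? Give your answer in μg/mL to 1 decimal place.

26.8 μg/mL

Over one 27-h interval, 27/38 ≈ 0.71053 half-lives elapse, leaving f ≈ 0.6111 of each dose.
At steady state, accumulation factor R = 1/(1 − e^(−kτ)) ≈ 2.5714.
Each bolus raises the concentration by D/Vd = 1994/117 ≈ 17.043 μg/mL.
Steady-state peak Cmax,ss = C₀·R ≈ 17.043 × 2.5714 ≈ 43.824 μg/mL.
One interval later, Cmin,ss = Cmax,ss·e^(−kτ) ≈ 43.824 × 0.6111 ≈ 26.781 μg/mL.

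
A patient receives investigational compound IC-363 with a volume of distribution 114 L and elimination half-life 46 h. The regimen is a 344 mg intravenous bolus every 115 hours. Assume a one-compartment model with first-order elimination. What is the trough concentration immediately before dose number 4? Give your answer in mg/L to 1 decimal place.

0.6 mg/L

f = (1/2)^(τ/t½) = (1/2)^(115/46) ≈ 0.1768.
C₀ = D/Vd = 344/114 ≈ 3.018 mg/L.
Before the 4th dose, 3 doses have been given. Superposition: Cmin = C₀·(f + f² + … + f^3).
≈ 3.018 × (0.1768 + 0.0313 + 0.0055) ≈ 3.018 × 0.2136 ≈ 0.645 mg/L.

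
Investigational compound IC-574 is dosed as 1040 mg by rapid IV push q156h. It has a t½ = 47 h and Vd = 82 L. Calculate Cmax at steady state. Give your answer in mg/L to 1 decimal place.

k = ln2/t½ = ln2/47 ≈ 0.014748 h⁻¹; fraction remaining f = e^(−kτ) = e^(−0.014748×156) ≈ 0.1002.
Accumulation ratio R = 1/(1 − f) ≈ 1/0.8998 ≈ 1.1114.
Single-dose peak C₀ = D/Vd = 1040/82 ≈ 12.683 mg/L.
Steady-state peak Cmax,ss = C₀·R ≈ 12.683 × 1.1114 ≈ 14.096 mg/L.

14.1 mg/L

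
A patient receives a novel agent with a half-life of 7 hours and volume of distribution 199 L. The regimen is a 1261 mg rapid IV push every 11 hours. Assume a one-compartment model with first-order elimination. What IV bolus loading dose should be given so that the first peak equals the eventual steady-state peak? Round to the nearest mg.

1900 mg

f = (1/2)^(11/7) ≈ 0.336475; accumulation ratio R = 1/(1−f) ≈ 1.50710.
Loading dose to hit Cmax,ss on first dose: D_load = D_maint·R ≈ 1261 × 1.50710 ≈ 1900.45 mg.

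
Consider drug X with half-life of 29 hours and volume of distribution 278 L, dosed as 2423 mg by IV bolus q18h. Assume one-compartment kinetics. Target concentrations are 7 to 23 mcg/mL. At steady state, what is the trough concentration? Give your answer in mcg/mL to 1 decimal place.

16.2 mcg/mL

τ/t½ = 18/29 ≈ 0.62069, so fraction remaining f = (1/2)^(18/29) ≈ 0.6504.
Single-dose peak C₀ = D/Vd = 2423/278 ≈ 8.716 mcg/mL.
Steady-state trough Cmin,ss = C₀·f/(1−f) ≈ 8.716 × 0.6504/0.3496 ≈ 16.215 mcg/mL.
Trough 16.2 mcg/mL vs MEC 7 mcg/mL: adequate.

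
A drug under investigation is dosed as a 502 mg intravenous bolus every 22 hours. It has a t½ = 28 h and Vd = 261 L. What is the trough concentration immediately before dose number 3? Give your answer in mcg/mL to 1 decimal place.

1.8 mcg/mL

f = (1/2)^(τ/t½) = (1/2)^(22/28) ≈ 0.5801.
C₀ = D/Vd = 502/261 ≈ 1.923 mcg/mL.
Before the 3rd dose, 2 doses have been given. Superposition: Cmin = C₀·(f + f²).
≈ 1.923 × (0.5801 + 0.3365) ≈ 1.923 × 0.9166 ≈ 1.763 mcg/mL.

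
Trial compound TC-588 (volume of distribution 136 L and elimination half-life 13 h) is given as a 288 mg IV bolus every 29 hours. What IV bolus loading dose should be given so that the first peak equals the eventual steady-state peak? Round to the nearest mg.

366 mg

f = (1/2)^(29/13) ≈ 0.213045; accumulation ratio R = 1/(1−f) ≈ 1.27072.
Loading dose to hit Cmax,ss on first dose: D_load = D_maint·R ≈ 288 × 1.27072 ≈ 365.97 mg.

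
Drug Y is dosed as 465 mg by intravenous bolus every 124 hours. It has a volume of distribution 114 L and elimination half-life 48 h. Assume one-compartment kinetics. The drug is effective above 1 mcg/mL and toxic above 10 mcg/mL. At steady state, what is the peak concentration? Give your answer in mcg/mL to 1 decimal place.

4.9 mcg/mL

τ/t½ = 124/48 ≈ 2.5833, so fraction remaining f = (1/2)^(124/48) ≈ 0.1669.
Accumulation ratio R = 1/(1 − f) ≈ 1/0.8331 ≈ 1.2003.
Single-dose peak C₀ = D/Vd = 465/114 ≈ 4.079 mcg/mL.
Steady-state peak Cmax,ss = C₀·R ≈ 4.079 × 1.2003 ≈ 4.896 mcg/mL.
Peak 4.9 mcg/mL vs MTC 10 mcg/mL: below toxic threshold.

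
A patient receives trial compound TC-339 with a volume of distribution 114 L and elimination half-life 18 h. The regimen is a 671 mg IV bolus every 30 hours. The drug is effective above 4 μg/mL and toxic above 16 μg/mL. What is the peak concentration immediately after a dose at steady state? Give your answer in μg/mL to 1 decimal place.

8.6 μg/mL

τ/t½ = 30/18 ≈ 1.6667, so fraction remaining f = (1/2)^(30/18) ≈ 0.3150.
At steady state, accumulation factor R = 1/(1 − e^(−kτ)) ≈ 1.4599.
Single-dose peak C₀ = D/Vd = 671/114 ≈ 5.886 μg/mL.
Steady-state peak Cmax,ss = C₀·R ≈ 5.886 × 1.4599 ≈ 8.593 μg/mL.
Peak 8.6 μg/mL vs MTC 16 μg/mL: below toxic threshold.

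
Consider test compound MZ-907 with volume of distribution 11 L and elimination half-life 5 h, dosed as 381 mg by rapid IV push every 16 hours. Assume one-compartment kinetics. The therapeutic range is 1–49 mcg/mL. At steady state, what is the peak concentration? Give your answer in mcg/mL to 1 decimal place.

Over one 16-h interval, 16/5 ≈ 3.2 half-lives elapse, leaving f ≈ 0.1088 of each dose.
At steady state, accumulation factor R = 1/(1 − e^(−kτ)) ≈ 1.1221.
Single-dose peak C₀ = D/Vd = 381/11 ≈ 34.636 mcg/mL.
Steady-state peak Cmax,ss = C₀·R ≈ 34.636 × 1.1221 ≈ 38.865 mcg/mL.
Peak 38.9 mcg/mL vs MTC 49 mcg/mL: below toxic threshold.

38.9 mcg/mL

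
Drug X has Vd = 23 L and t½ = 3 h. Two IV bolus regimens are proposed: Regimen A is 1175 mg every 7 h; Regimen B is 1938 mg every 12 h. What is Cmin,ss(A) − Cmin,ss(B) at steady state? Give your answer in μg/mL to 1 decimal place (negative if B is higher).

7.0 μg/mL

Regimen A: f = (1/2)^(7/3) ≈ 0.1984; Cmin,ss = (1175/23)·f/(1−f) ≈ 12.644 μg/mL.
Regimen B: f = (1/2)^(12/3) ≈ 0.0625; Cmin,ss = (1938/23)·f/(1−f) ≈ 5.617 μg/mL.
Difference ≈ 12.644 − 5.617 ≈ 7.027 μg/mL.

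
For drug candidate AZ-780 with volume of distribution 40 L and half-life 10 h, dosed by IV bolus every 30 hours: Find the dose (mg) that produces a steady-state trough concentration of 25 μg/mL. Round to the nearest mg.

τ/t½ = 30/10 ≈ 3, so f = (1/2)^(30/10) ≈ 0.125000.
Cmin,ss = (D/Vd)·f/(1−f), so D = Cmin,ss·Vd·(1−f)/f.
D = 25 × 40 × (1−f)/f ≈ 25 × 40 × 7.00000 ≈ 7000.00 mg.

7000 mg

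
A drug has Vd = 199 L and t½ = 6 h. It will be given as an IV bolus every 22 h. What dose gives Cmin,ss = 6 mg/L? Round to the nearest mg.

τ/t½ = 22/6 ≈ 3.6667, so f = (1/2)^(22/6) ≈ 0.078745.
Cmin,ss = (D/Vd)·f/(1−f), so D = Cmin,ss·Vd·(1−f)/f.
D = 6 × 199 × (1−f)/f ≈ 6 × 199 × 11.69922 ≈ 13968.87 mg.

13969 mg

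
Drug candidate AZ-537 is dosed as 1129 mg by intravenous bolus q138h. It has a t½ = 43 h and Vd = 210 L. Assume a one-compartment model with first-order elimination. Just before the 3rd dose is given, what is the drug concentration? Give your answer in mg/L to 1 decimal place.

0.6 mg/L

f = (1/2)^(τ/t½) = (1/2)^(138/43) ≈ 0.1081.
C₀ = D/Vd = 1129/210 ≈ 5.376 mg/L.
Before the 3rd dose, 2 doses have been given. Superposition: Cmin = C₀·(f + f²).
≈ 5.376 × (0.1081 + 0.0117) ≈ 5.376 × 0.1198 ≈ 0.644 mg/L.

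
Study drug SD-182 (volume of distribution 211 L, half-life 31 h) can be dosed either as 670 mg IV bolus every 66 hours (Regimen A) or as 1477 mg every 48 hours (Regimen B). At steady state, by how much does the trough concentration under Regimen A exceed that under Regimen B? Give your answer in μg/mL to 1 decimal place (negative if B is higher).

Regimen A: f = (1/2)^(66/31) ≈ 0.2286; Cmin,ss = (670/211)·f/(1−f) ≈ 0.941 μg/mL.
Regimen B: f = (1/2)^(48/31) ≈ 0.3419; Cmin,ss = (1477/211)·f/(1−f) ≈ 3.637 μg/mL.
Difference ≈ 0.941 − 3.637 ≈ -2.696 μg/mL.

-2.7 μg/mL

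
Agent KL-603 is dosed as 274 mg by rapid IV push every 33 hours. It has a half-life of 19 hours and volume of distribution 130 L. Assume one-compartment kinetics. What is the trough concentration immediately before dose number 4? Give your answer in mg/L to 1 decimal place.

f = (1/2)^(τ/t½) = (1/2)^(33/19) ≈ 0.3000.
C₀ = D/Vd = 274/130 ≈ 2.108 mg/L.
Before the 4th dose, 3 doses have been given. Superposition: Cmin = C₀·(f + f² + … + f^3).
≈ 2.108 × (0.3000 + 0.0900 + 0.0270) ≈ 2.108 × 0.4170 ≈ 0.879 mg/L.

0.9 mg/L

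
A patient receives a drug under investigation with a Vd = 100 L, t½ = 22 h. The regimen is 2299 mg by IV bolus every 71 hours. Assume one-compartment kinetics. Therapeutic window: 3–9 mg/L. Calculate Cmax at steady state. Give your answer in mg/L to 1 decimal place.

25.7 mg/L

Over one 71-h interval, 71/22 ≈ 3.2273 half-lives elapse, leaving f ≈ 0.1068 of each dose.
At steady state, accumulation factor R = 1/(1 − e^(−kτ)) ≈ 1.1196.
Each bolus raises the concentration by D/Vd = 2299/100 ≈ 22.990 mg/L.
Steady-state peak Cmax,ss = C₀·R ≈ 22.990 × 1.1196 ≈ 25.740 mg/L.
Peak 25.7 mg/L vs MTC 9 mg/L: exceeds toxic threshold.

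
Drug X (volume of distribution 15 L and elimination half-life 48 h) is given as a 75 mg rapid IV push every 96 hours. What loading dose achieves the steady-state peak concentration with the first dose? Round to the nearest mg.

100 mg

f = (1/2)^(96/48) ≈ 0.250000; accumulation ratio R = 1/(1−f) ≈ 1.33333.
Loading dose to hit Cmax,ss on first dose: D_load = D_maint·R ≈ 75 × 1.33333 ≈ 100.00 mg.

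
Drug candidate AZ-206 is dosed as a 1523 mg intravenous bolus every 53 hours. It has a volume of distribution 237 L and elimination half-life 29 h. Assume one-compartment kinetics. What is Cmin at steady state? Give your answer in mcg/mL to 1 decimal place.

k = ln2/t½ = ln2/29 ≈ 0.023902 h⁻¹; fraction remaining f = e^(−kτ) = e^(−0.023902×53) ≈ 0.2817.
Accumulation ratio R = 1/(1 − f) ≈ 1/0.7183 ≈ 1.3922.
Each bolus raises the concentration by D/Vd = 1523/237 ≈ 6.426 mcg/mL.
Cmax,ss = C₀/(1 − f) ≈ 6.426/0.7183 ≈ 8.946 mcg/mL.
One interval later, Cmin,ss = Cmax,ss·e^(−kτ) ≈ 8.946 × 0.2817 ≈ 2.520 mcg/mL.

2.5 mcg/mL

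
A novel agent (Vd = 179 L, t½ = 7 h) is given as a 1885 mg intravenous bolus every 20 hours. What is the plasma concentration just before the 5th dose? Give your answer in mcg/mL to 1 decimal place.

1.7 mcg/mL

f = (1/2)^(τ/t½) = (1/2)^(20/7) ≈ 0.1380.
C₀ = D/Vd = 1885/179 ≈ 10.531 mcg/mL.
Before the 5th dose, 4 doses have been given. Superposition: Cmin = C₀·(f + f² + … + f^4).
≈ 10.531 × (0.1380 + 0.0190 + 0.0026 + 0.0004) ≈ 10.531 × 0.1600 ≈ 1.685 mcg/mL.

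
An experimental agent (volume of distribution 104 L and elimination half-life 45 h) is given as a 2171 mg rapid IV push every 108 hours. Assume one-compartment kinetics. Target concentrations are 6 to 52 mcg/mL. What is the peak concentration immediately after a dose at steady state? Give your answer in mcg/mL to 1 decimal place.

Over one 108-h interval, 108/45 ≈ 2.4 half-lives elapse, leaving f ≈ 0.1895 of each dose.
Accumulation ratio R = 1/(1 − f) ≈ 1/0.8105 ≈ 1.2338.
Each bolus raises the concentration by D/Vd = 2171/104 ≈ 20.875 mcg/mL.
Steady-state peak Cmax,ss = C₀·R ≈ 20.875 × 1.2338 ≈ 25.756 mcg/mL.
Peak 25.8 mcg/mL vs MTC 52 mcg/mL: below toxic threshold.

25.8 mcg/mL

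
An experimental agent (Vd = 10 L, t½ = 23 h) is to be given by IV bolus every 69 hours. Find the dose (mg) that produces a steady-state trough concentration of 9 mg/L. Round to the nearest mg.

τ/t½ = 69/23 ≈ 3, so f = (1/2)^(69/23) ≈ 0.125000.
Cmin,ss = (D/Vd)·f/(1−f), so D = Cmin,ss·Vd·(1−f)/f.
D = 9 × 10 × (1−f)/f ≈ 9 × 10 × 7.00000 ≈ 630.00 mg.

630 mg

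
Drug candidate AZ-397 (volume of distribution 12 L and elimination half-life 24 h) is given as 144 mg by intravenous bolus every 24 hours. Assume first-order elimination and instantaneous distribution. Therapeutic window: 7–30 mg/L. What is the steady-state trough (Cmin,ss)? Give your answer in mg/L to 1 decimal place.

12.0 mg/L

τ = 24 h = 1 half-life, so f = (1/2)^1 = 0.5.
Accumulation ratio R = 1/(1 − f) = 1/0.5 = 2/1.
Single-dose peak C₀ = D/Vd = 144/12 = 12 mg/L.
Steady-state peak Cmax,ss = C₀·R = 12 × 2/1 ≈ 24.000 mg/L.
Steady-state trough Cmin,ss = Cmax,ss·f ≈ 24.000 × 0.5 ≈ 12.000 mg/L.
Trough 12.0 mg/L vs MEC 7 mg/L: adequate.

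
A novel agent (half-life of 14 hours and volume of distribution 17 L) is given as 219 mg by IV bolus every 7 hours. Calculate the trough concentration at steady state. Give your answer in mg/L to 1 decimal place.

31.1 mg/L

τ/t½ = 7/14 ≈ 0.5, so fraction remaining f = (1/2)^(7/14) ≈ 0.7071.
Each bolus raises the concentration by D/Vd = 219/17 ≈ 12.882 mg/L.
Steady-state trough Cmin,ss = C₀·f/(1−f) ≈ 12.882 × 0.7071/0.2929 ≈ 31.099 mg/L.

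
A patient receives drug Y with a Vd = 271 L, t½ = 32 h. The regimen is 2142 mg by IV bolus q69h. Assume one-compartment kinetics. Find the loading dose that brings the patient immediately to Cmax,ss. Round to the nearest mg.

2762 mg

f = (1/2)^(69/32) ≈ 0.224339; accumulation ratio R = 1/(1−f) ≈ 1.28922.
Loading dose to hit Cmax,ss on first dose: D_load = D_maint·R ≈ 2142 × 1.28922 ≈ 2761.51 mg.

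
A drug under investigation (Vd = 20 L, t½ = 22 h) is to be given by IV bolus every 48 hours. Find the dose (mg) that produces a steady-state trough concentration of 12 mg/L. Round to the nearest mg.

849 mg

τ/t½ = 48/22 ≈ 2.1818, so f = (1/2)^(48/22) ≈ 0.220398.
Cmin,ss = (D/Vd)·f/(1−f), so D = Cmin,ss·Vd·(1−f)/f.
D = 12 × 20 × (1−f)/f ≈ 12 × 20 × 3.53725 ≈ 848.94 mg.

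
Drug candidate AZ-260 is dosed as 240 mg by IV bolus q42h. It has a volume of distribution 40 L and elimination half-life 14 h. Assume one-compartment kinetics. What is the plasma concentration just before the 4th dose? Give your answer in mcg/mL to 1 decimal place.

f = (1/2)^(τ/t½) = (1/2)^(42/14) ≈ 0.1250.
C₀ = D/Vd = 240/40 ≈ 6.000 mcg/mL.
Before the 4th dose, 3 doses have been given. Superposition: Cmin = C₀·(f + f² + … + f^3).
≈ 6.000 × (0.1250 + 0.0156 + 0.0020) ≈ 6.000 × 0.1426 ≈ 0.856 mcg/mL.

0.9 mcg/mL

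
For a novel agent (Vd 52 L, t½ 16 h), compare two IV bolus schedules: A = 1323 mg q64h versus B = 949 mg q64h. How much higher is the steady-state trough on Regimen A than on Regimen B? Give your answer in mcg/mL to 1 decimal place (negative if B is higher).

0.5 mcg/mL

Regimen A: f = (1/2)^(64/16) ≈ 0.0625; Cmin,ss = (1323/52)·f/(1−f) ≈ 1.696 mcg/mL.
Regimen B: f = (1/2)^(64/16) ≈ 0.0625; Cmin,ss = (949/52)·f/(1−f) ≈ 1.217 mcg/mL.
Difference ≈ 1.696 − 1.217 ≈ 0.479 mcg/mL.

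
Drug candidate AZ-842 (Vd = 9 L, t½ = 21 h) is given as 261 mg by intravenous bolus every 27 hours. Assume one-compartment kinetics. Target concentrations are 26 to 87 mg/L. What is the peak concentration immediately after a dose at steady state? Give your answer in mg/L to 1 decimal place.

k = ln2/t½ = ln2/21 ≈ 0.033007 h⁻¹; fraction remaining f = e^(−kτ) = e^(−0.033007×27) ≈ 0.4102.
At steady state, accumulation factor R = 1/(1 − e^(−kτ)) ≈ 1.6955.
Single-dose peak C₀ = D/Vd = 261/9 ≈ 29.000 mg/L.
Steady-state peak Cmax,ss = C₀·R ≈ 29.000 × 1.6955 ≈ 49.169 mg/L.
Peak 49.2 mg/L vs MTC 87 mg/L: below toxic threshold.

49.2 mg/L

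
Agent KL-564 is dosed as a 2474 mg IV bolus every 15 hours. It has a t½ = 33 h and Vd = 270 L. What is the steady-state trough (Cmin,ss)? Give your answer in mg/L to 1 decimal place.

24.7 mg/L

τ/t½ = 15/33 ≈ 0.45455, so fraction remaining f = (1/2)^(15/33) ≈ 0.7297.
Accumulation ratio R = 1/(1 − f) ≈ 1/0.2703 ≈ 3.6996.
Single-dose peak C₀ = D/Vd = 2474/270 ≈ 9.163 mg/L.
Cmax,ss = C₀/(1 − f) ≈ 9.163/0.2703 ≈ 33.899 mg/L.
One interval later, Cmin,ss = Cmax,ss·e^(−kτ) ≈ 33.899 × 0.7297 ≈ 24.736 mg/L.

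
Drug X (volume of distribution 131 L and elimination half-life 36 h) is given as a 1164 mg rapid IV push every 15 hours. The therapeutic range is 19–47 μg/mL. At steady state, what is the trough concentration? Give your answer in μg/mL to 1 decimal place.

26.5 μg/mL

τ/t½ = 15/36 ≈ 0.41667, so fraction remaining f = (1/2)^(15/36) ≈ 0.7492.
Each bolus raises the concentration by D/Vd = 1164/131 ≈ 8.885 μg/mL.
Steady-state trough Cmin,ss = C₀·f/(1−f) ≈ 8.885 × 0.7492/0.2508 ≈ 26.542 μg/mL.
Trough 26.5 μg/mL vs MEC 19 μg/mL: adequate.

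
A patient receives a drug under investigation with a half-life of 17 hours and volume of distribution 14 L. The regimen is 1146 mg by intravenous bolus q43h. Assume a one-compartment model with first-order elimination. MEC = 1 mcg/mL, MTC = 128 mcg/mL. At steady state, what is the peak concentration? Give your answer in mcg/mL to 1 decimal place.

99.0 mcg/mL

k = ln2/t½ = ln2/17 ≈ 0.040773 h⁻¹; fraction remaining f = e^(−kτ) = e^(−0.040773×43) ≈ 0.1732.
Accumulation ratio R = 1/(1 − f) ≈ 1/0.8268 ≈ 1.2095.
Single-dose peak C₀ = D/Vd = 1146/14 ≈ 81.857 mcg/mL.
Cmax,ss = C₀/(1 − f) ≈ 81.857/0.8268 ≈ 99.005 mcg/mL.
Peak 99.0 mcg/mL vs MTC 128 mcg/mL: below toxic threshold.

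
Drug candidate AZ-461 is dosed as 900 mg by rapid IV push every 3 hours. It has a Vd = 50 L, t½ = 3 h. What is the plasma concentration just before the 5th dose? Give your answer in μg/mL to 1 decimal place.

16.9 μg/mL

f = (1/2)^(τ/t½) = (1/2)^(3/3) ≈ 0.5000.
C₀ = D/Vd = 900/50 ≈ 18.000 μg/mL.
Before the 5th dose, 4 doses have been given. Superposition: Cmin = C₀·(f + f² + … + f^4).
≈ 18.000 × (0.5000 + 0.2500 + 0.1250 + 0.0625) ≈ 18.000 × 0.9375 ≈ 16.875 μg/mL.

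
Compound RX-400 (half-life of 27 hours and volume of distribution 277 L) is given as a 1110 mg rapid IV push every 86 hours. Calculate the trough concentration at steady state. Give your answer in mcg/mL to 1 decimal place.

Over one 86-h interval, 86/27 ≈ 3.1852 half-lives elapse, leaving f ≈ 0.1099 of each dose.
At steady state, accumulation factor R = 1/(1 − e^(−kτ)) ≈ 1.1235.
Each bolus raises the concentration by D/Vd = 1110/277 ≈ 4.007 mcg/mL.
Steady-state peak Cmax,ss = C₀·R ≈ 4.007 × 1.1235 ≈ 4.502 mcg/mL.
One interval later, Cmin,ss = Cmax,ss·e^(−kτ) ≈ 4.502 × 0.1099 ≈ 0.495 mcg/mL.

0.5 mcg/mL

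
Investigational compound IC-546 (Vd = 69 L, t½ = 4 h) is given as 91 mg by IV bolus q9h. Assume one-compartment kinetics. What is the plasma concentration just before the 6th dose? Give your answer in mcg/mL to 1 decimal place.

f = (1/2)^(τ/t½) = (1/2)^(9/4) ≈ 0.2102.
C₀ = D/Vd = 91/69 ≈ 1.319 mcg/mL.
Before the 6th dose, 5 doses have been given. Superposition: Cmin = C₀·(f + f² + … + f^5).
≈ 1.319 × (0.2102 + 0.0442 + 0.0093 + 0.0020 + 0.0004) ≈ 1.319 × 0.2661 ≈ 0.351 mcg/mL.

0.4 mcg/mL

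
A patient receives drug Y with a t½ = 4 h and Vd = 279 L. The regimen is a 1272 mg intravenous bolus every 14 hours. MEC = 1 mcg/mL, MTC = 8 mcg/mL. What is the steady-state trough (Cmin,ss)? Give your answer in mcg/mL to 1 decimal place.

0.4 mcg/mL

k = ln2/t½ = ln2/4 ≈ 0.173287 h⁻¹; fraction remaining f = e^(−kτ) = e^(−0.173287×14) ≈ 0.0884.
At steady state, accumulation factor R = 1/(1 − e^(−kτ)) ≈ 1.0970.
Each bolus raises the concentration by D/Vd = 1272/279 ≈ 4.559 mcg/mL.
Cmax,ss = C₀/(1 − f) ≈ 4.559/0.9116 ≈ 5.001 mcg/mL.
Steady-state trough Cmin,ss = Cmax,ss·f ≈ 5.001 × 0.0884 ≈ 0.442 mcg/mL.
Trough 0.4 mcg/mL vs MEC 1 mcg/mL: subtherapeutic.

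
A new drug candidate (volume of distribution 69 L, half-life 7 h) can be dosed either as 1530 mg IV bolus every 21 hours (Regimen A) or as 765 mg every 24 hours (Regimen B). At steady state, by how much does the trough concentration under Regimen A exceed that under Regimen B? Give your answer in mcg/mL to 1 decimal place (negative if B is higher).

2.0 mcg/mL

Regimen A: f = (1/2)^(21/7) ≈ 0.1250; Cmin,ss = (1530/69)·f/(1−f) ≈ 3.168 mcg/mL.
Regimen B: f = (1/2)^(24/7) ≈ 0.0929; Cmin,ss = (765/69)·f/(1−f) ≈ 1.135 mcg/mL.
Difference ≈ 3.168 − 1.135 ≈ 2.033 mcg/mL.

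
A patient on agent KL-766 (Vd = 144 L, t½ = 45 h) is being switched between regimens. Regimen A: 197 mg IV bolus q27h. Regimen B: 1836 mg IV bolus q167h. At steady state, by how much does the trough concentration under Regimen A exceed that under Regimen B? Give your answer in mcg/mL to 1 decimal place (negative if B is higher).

Regimen A: f = (1/2)^(27/45) ≈ 0.6598; Cmin,ss = (197/144)·f/(1−f) ≈ 2.653 mcg/mL.
Regimen B: f = (1/2)^(167/45) ≈ 0.0764; Cmin,ss = (1836/144)·f/(1−f) ≈ 1.055 mcg/mL.
Difference ≈ 2.653 − 1.055 ≈ 1.598 mcg/mL.

1.6 mcg/mL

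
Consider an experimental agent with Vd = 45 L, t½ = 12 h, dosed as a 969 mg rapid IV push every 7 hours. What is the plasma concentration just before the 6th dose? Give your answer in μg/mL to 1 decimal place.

f = (1/2)^(τ/t½) = (1/2)^(7/12) ≈ 0.6674.
C₀ = D/Vd = 969/45 ≈ 21.533 μg/mL.
Before the 6th dose, 5 doses have been given. Superposition: Cmin = C₀·(f + f² + … + f^5).
≈ 21.533 × (0.6674 + 0.4454 + 0.2973 + 0.1984 + 0.1324) ≈ 21.533 × 1.7409 ≈ 37.487 μg/mL.

37.5 μg/mL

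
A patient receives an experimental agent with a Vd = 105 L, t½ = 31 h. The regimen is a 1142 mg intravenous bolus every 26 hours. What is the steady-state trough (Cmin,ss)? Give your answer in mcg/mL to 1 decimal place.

13.8 mcg/mL

k = ln2/t½ = ln2/31 ≈ 0.022360 h⁻¹; fraction remaining f = e^(−kτ) = e^(−0.022360×26) ≈ 0.5591.
Single-dose peak C₀ = D/Vd = 1142/105 ≈ 10.876 mcg/mL.
Steady-state trough Cmin,ss = C₀·f/(1−f) ≈ 10.876 × 0.5591/0.4409 ≈ 13.792 mcg/mL.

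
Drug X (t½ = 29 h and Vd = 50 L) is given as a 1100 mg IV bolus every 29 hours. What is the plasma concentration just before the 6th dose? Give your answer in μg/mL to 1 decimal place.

21.3 μg/mL

f = (1/2)^(τ/t½) = (1/2)^(29/29) ≈ 0.5000.
C₀ = D/Vd = 1100/50 ≈ 22.000 μg/mL.
Before the 6th dose, 5 doses have been given. Superposition: Cmin = C₀·(f + f² + … + f^5).
≈ 22.000 × (0.5000 + 0.2500 + 0.1250 + 0.0625 + 0.0313) ≈ 22.000 × 0.9688 ≈ 21.314 μg/mL.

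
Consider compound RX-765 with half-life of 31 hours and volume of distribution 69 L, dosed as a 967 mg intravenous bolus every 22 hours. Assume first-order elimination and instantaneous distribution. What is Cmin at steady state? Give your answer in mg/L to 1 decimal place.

Over one 22-h interval, 22/31 ≈ 0.70968 half-lives elapse, leaving f ≈ 0.6115 of each dose.
Each bolus raises the concentration by D/Vd = 967/69 ≈ 14.014 mg/L.
Steady-state trough Cmin,ss = C₀·f/(1−f) ≈ 14.014 × 0.6115/0.3885 ≈ 22.058 mg/L.

22.1 mg/L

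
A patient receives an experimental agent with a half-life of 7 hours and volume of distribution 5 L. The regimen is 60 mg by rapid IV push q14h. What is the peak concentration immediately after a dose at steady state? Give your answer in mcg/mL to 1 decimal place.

The dosing interval is 2 half-lives, so f = 2^(−2) = 0.25.
Accumulation ratio R = 1/(1 − f) = 1/0.75 = 4/3.
Single-dose peak C₀ = D/Vd = 60/5 = 12 mcg/mL.
Steady-state peak Cmax,ss = C₀·R = 12 × 4/3 ≈ 16.000 mcg/mL.

16.0 mcg/mL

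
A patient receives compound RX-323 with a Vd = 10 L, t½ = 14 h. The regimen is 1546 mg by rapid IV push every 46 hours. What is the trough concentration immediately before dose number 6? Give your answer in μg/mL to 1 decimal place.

17.7 μg/mL

f = (1/2)^(τ/t½) = (1/2)^(46/14) ≈ 0.1025.
C₀ = D/Vd = 1546/10 ≈ 154.600 μg/mL.
Before the 6th dose, 5 doses have been given. Superposition: Cmin = C₀·(f + f² + … + f^5).
≈ 154.600 × (0.1025 + 0.0105 + 0.0011 + 0.0001 + 0.0000) ≈ 154.600 × 0.1142 ≈ 17.655 μg/mL.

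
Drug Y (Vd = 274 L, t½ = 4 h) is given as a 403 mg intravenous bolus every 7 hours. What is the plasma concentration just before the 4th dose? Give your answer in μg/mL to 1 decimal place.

0.6 μg/mL

f = (1/2)^(τ/t½) = (1/2)^(7/4) ≈ 0.2973.
C₀ = D/Vd = 403/274 ≈ 1.471 μg/mL.
Before the 4th dose, 3 doses have been given. Superposition: Cmin = C₀·(f + f² + … + f^3).
≈ 1.471 × (0.2973 + 0.0884 + 0.0263) ≈ 1.471 × 0.4120 ≈ 0.606 μg/mL.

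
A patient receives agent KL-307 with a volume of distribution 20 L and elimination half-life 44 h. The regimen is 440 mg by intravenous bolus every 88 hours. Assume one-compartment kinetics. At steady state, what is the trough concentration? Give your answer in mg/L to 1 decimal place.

7.3 mg/L

τ = 88 h = 2 half-lives, so f = (1/2)^2 = 0.25.
At steady state, R = 1/(1 − 0.25) = 4/3.
Single-dose peak C₀ = D/Vd = 440/20 = 22 mg/L.
Steady-state peak Cmax,ss = C₀·R = 22 × 4/3 ≈ 29.333 mg/L.
Steady-state trough Cmin,ss = Cmax,ss·f ≈ 29.333 × 0.25 ≈ 7.333 mg/L.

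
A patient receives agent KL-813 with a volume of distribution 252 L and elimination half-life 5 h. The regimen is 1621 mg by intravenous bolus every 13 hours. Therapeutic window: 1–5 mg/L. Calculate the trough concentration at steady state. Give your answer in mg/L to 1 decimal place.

τ/t½ = 13/5 ≈ 2.6, so fraction remaining f = (1/2)^(13/5) ≈ 0.1649.
At steady state, accumulation factor R = 1/(1 − e^(−kτ)) ≈ 1.1975.
Each bolus raises the concentration by D/Vd = 1621/252 ≈ 6.433 mg/L.
Steady-state peak Cmax,ss = C₀·R ≈ 6.433 × 1.1975 ≈ 7.704 mg/L.
One interval later, Cmin,ss = Cmax,ss·e^(−kτ) ≈ 7.704 × 0.1649 ≈ 1.270 mg/L.
Trough 1.3 mg/L vs MEC 1 mg/L: adequate.

1.3 mg/L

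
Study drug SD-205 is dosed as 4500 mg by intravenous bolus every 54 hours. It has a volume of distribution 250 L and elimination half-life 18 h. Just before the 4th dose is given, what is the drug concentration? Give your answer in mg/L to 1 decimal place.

f = (1/2)^(τ/t½) = (1/2)^(54/18) ≈ 0.1250.
C₀ = D/Vd = 4500/250 ≈ 18.000 mg/L.
Before the 4th dose, 3 doses have been given. Superposition: Cmin = C₀·(f + f² + … + f^3).
≈ 18.000 × (0.1250 + 0.0156 + 0.0020) ≈ 18.000 × 0.1426 ≈ 2.567 mg/L.

2.6 mg/L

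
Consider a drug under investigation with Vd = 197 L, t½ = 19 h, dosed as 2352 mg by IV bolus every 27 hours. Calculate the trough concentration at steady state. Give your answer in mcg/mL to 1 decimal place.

k = ln2/t½ = ln2/19 ≈ 0.036481 h⁻¹; fraction remaining f = e^(−kτ) = e^(−0.036481×27) ≈ 0.3734.
Accumulation ratio R = 1/(1 − f) ≈ 1/0.6266 ≈ 1.5959.
Each bolus raises the concentration by D/Vd = 2352/197 ≈ 11.939 mcg/mL.
Steady-state peak Cmax,ss = C₀·R ≈ 11.939 × 1.5959 ≈ 19.053 mcg/mL.
Steady-state trough Cmin,ss = Cmax,ss·f ≈ 19.053 × 0.3734 ≈ 7.114 mcg/mL.

7.1 mcg/mL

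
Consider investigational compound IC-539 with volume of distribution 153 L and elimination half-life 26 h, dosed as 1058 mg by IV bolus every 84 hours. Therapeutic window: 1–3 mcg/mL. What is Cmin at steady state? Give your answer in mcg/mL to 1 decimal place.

0.8 mcg/mL

τ/t½ = 84/26 ≈ 3.2308, so fraction remaining f = (1/2)^(84/26) ≈ 0.1065.
At steady state, accumulation factor R = 1/(1 − e^(−kτ)) ≈ 1.1192.
Single-dose peak C₀ = D/Vd = 1058/153 ≈ 6.915 mcg/mL.
Steady-state peak Cmax,ss = C₀·R ≈ 6.915 × 1.1192 ≈ 7.739 mcg/mL.
Steady-state trough Cmin,ss = Cmax,ss·f ≈ 7.739 × 0.1065 ≈ 0.824 mcg/mL.
Trough 0.8 mcg/mL vs MEC 1 mcg/mL: subtherapeutic.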